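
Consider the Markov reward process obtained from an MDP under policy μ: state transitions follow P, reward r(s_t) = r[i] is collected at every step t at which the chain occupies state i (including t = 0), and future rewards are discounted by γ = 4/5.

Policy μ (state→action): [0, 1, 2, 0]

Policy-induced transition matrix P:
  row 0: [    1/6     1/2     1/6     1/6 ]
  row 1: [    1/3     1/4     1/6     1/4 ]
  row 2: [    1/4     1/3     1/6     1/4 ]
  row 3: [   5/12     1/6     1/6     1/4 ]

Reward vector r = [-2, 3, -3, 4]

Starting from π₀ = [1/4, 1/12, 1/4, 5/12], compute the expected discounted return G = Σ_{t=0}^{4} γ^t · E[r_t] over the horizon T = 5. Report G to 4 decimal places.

G = 2.4458

t=0: π = [0.2500, 0.0833, 0.2500, 0.4167], E[r] = 0.6667, γ^t·E[r] = 0.666667, running G = 0.666667
t=1: π = [0.3056, 0.2986, 0.1667, 0.2292], E[r] = 0.7014, γ^t·E[r] = 0.561111, running G = 1.227778
t=2: π = [0.2876, 0.3212, 0.1667, 0.2245], E[r] = 0.7865, γ^t·E[r] = 0.503333, running G = 1.731111
t=3: π = [0.2902, 0.3171, 0.1667, 0.2260], E[r] = 0.7749, γ^t·E[r] = 0.396765, running G = 2.127877
t=4: π = [0.2899, 0.3176, 0.1667, 0.2258], E[r] = 0.7763, γ^t·E[r] = 0.317957, running G = 2.445834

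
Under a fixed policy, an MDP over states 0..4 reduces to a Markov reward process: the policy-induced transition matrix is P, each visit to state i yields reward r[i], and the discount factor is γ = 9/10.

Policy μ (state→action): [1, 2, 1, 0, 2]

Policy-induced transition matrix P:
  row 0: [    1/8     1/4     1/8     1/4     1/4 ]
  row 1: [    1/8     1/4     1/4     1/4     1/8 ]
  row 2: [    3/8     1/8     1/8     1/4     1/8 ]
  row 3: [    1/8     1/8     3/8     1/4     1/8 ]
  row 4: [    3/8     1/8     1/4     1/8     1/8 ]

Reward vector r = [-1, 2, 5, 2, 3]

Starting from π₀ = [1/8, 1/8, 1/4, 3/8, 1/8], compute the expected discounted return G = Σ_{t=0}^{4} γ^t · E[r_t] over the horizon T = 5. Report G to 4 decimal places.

t=0: π = [0.1250, 0.1250, 0.2500, 0.3750, 0.1250], E[r] = 2.5000, γ^t·E[r] = 2.500000, running G = 2.500000
t=1: π = [0.2188, 0.1563, 0.2500, 0.2344, 0.1406], E[r] = 2.2344, γ^t·E[r] = 2.010938, running G = 4.510938
t=2: π = [0.2227, 0.1719, 0.2207, 0.2324, 0.1523], E[r] = 2.1465, γ^t·E[r] = 1.738652, running G = 6.249590
t=3: π = [0.2183, 0.1743, 0.2236, 0.2310, 0.1528], E[r] = 2.1689, γ^t·E[r] = 1.581161, running G = 7.830751
t=4: π = [0.2191, 0.1741, 0.2236, 0.2309, 0.1523], E[r] = 2.1658, γ^t·E[r] = 1.421003, running G = 9.251754

G = 9.2518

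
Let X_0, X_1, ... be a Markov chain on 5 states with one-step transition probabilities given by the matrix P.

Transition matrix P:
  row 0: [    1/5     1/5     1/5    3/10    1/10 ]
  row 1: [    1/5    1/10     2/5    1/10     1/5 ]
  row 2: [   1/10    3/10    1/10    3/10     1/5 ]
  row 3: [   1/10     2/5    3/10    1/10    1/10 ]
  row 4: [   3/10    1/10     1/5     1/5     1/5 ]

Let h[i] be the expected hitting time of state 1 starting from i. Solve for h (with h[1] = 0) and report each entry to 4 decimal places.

h = [3.9254, 0.0000, 3.6151, 3.2453, 4.4371]

First-step conditioning: h[1] = 0; for i ≠ 1, h[i] = 1 + Σ_k P[i][k]·h[k].
  h[0] = 1 + 1/5·h[0] + 1/5·h[2] + 3/10·h[3] + 1/10·h[4]
  h[2] = 1 + 1/10·h[0] + 1/10·h[2] + 3/10·h[3] + 1/5·h[4]
  h[3] = 1 + 1/10·h[0] + 3/10·h[2] + 1/10·h[3] + 1/10·h[4]
  h[4] = 1 + 3/10·h[0] + 1/5·h[2] + 1/5·h[3] + 1/5·h[4]
Solving the 4×4 linear system over states ≠ 1 gives exactly h = [11890/3029, 0, 10950/3029, 9830/3029, 13440/3029] (h[1] = 0 is the target).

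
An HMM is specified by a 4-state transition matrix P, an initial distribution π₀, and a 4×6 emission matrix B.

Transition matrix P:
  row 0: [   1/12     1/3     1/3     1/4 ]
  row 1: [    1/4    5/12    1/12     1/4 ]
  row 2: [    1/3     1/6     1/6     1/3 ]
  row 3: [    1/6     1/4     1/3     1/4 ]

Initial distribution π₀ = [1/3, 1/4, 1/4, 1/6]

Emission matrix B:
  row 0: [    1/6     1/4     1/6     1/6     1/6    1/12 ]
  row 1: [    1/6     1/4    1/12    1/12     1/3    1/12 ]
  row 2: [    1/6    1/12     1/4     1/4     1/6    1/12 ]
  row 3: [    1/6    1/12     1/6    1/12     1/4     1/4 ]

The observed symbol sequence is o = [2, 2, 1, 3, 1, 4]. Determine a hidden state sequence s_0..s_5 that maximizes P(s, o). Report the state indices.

t=0: δ = [5.556e-02, 2.083e-02, 6.250e-02, 2.778e-02]  (obs o_0=2)
t=1: δ = [3.472e-03, 1.543e-03, 4.630e-03, 3.472e-03]  ψ = [2, 0, 0, 2]  (obs o_1=2)
t=2: δ = [3.858e-04, 2.894e-04, 9.645e-05, 1.286e-04]  ψ = [2, 0, 0, 2]  (obs o_2=1)
t=3: δ = [1.206e-05, 1.072e-05, 3.215e-05, 8.038e-06]  ψ = [1, 0, 0, 0]  (obs o_3=3)
t=4: δ = [2.679e-06, 1.340e-06, 4.465e-07, 8.931e-07]  ψ = [2, 2, 2, 2]  (obs o_4=1)
t=5: δ = [5.582e-08, 2.977e-07, 1.488e-07, 1.674e-07]  ψ = [1, 0, 0, 0]  (obs o_5=4)
backtrack: best end state = 1; path = [0, 2, 0, 2, 0, 1]

path = [0, 2, 0, 2, 0, 1]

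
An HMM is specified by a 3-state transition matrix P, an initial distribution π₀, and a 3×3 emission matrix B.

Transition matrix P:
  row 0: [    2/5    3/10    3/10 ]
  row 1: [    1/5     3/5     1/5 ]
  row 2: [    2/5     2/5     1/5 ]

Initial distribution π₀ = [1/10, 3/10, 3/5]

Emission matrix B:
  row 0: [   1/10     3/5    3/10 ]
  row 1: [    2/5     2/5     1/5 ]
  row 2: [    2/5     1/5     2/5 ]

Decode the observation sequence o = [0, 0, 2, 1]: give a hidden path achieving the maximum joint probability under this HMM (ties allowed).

t=0: δ = [1.000e-02, 1.200e-01, 2.400e-01]  (obs o_0=0)
t=1: δ = [9.600e-03, 3.840e-02, 1.920e-02]  ψ = [2, 2, 2]  (obs o_1=0)
t=2: δ = [2.304e-03, 4.608e-03, 3.072e-03]  ψ = [1, 1, 1]  (obs o_2=2)
t=3: δ = [7.373e-04, 1.106e-03, 1.843e-04]  ψ = [2, 1, 1]  (obs o_3=1)
backtrack: best end state = 1; path = [2, 1, 1, 1]

path = [2, 1, 1, 1]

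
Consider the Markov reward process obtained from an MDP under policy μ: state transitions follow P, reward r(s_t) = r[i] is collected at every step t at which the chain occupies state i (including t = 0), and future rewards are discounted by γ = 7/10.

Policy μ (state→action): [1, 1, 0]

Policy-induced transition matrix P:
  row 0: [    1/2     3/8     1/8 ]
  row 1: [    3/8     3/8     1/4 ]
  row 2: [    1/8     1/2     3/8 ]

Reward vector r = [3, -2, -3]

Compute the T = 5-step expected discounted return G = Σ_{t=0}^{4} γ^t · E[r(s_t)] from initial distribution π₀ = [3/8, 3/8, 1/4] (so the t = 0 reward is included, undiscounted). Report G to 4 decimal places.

t=0: π = [0.3750, 0.3750, 0.2500], E[r] = -0.3750, γ^t·E[r] = -0.375000, running G = -0.375000
t=1: π = [0.3594, 0.4063, 0.2344], E[r] = -0.4375, γ^t·E[r] = -0.306250, running G = -0.681250
t=2: π = [0.3613, 0.4043, 0.2344], E[r] = -0.4277, γ^t·E[r] = -0.209590, running G = -0.890840
t=3: π = [0.3616, 0.4043, 0.2341], E[r] = -0.4263, γ^t·E[r] = -0.146210, running G = -1.037050
t=4: π = [0.3617, 0.4043, 0.2341], E[r] = -0.4258, γ^t·E[r] = -0.102223, running G = -1.139273

G = -1.1393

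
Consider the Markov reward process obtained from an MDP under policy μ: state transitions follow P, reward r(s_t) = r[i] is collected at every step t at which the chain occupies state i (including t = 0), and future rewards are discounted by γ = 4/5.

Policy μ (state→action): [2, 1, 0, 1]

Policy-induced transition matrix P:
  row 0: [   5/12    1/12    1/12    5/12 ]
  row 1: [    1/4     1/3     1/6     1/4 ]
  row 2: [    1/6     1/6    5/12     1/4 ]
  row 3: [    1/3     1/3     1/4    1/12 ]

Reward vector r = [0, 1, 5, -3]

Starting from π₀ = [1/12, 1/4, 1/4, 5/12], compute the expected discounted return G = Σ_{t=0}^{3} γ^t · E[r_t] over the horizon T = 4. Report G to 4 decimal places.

G = 1.6668

t=0: π = [0.0833, 0.2500, 0.2500, 0.4167], E[r] = 0.2500, γ^t·E[r] = 0.250000, running G = 0.250000
t=1: π = [0.2778, 0.2708, 0.2569, 0.1944], E[r] = 0.9722, γ^t·E[r] = 0.777778, running G = 1.027778
t=2: π = [0.2911, 0.2211, 0.2240, 0.2639], E[r] = 0.5492, γ^t·E[r] = 0.351481, running G = 1.379259
t=3: π = [0.3018, 0.2232, 0.2204, 0.2545], E[r] = 0.5616, γ^t·E[r] = 0.287531, running G = 1.666790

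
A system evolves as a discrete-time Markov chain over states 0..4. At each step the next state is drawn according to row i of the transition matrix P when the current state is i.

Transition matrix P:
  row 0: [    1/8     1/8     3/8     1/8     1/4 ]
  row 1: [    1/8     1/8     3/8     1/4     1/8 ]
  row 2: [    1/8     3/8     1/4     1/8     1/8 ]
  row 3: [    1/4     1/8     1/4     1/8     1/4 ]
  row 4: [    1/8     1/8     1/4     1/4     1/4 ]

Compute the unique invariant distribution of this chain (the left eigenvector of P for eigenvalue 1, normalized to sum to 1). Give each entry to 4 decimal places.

Balance equations π_j = Σ_i π_i·P[i][j]:
  π_0 = 1/8·π_0 + 1/8·π_1 + 1/8·π_2 + 1/4·π_3 + 1/8·π_4
  π_1 = 1/8·π_0 + 1/8·π_1 + 3/8·π_2 + 1/8·π_3 + 1/8·π_4
  π_2 = 3/8·π_0 + 3/8·π_1 + 1/4·π_2 + 1/4·π_3 + 1/4·π_4
  π_3 = 1/8·π_0 + 1/4·π_1 + 1/8·π_2 + 1/8·π_3 + 1/4·π_4
  normalize: π_0 + π_1 + π_2 + π_3 + π_4 = 1
Solving the linear system gives exactly π = [665/4534, 899/4534, 1329/4534, 393/2267, 855/4534].

π = [0.1467, 0.1983, 0.2931, 0.1734, 0.1886]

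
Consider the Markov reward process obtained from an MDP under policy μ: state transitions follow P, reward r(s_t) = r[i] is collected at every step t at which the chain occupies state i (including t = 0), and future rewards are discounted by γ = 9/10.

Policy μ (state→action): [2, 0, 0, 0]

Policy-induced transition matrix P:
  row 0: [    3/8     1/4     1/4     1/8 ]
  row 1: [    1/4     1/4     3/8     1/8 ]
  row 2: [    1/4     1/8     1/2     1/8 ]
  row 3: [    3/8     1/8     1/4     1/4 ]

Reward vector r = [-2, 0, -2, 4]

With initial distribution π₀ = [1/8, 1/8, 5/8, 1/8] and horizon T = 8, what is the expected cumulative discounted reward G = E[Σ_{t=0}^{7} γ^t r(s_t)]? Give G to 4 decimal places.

t=0: π = [0.1250, 0.1250, 0.6250, 0.1250], E[r] = -1.0000, γ^t·E[r] = -1.000000, running G = -1.000000
t=1: π = [0.2813, 0.1563, 0.4219, 0.1406], E[r] = -0.8438, γ^t·E[r] = -0.759375, running G = -1.759375
t=2: π = [0.3027, 0.1797, 0.3750, 0.1426], E[r] = -0.7852, γ^t·E[r] = -0.635977, running G = -2.395352
t=3: π = [0.3057, 0.1853, 0.3662, 0.1428], E[r] = -0.7725, γ^t·E[r] = -0.563124, running G = -2.958476
t=4: π = [0.3061, 0.1864, 0.3647, 0.1429], E[r] = -0.7701, γ^t·E[r] = -0.505290, running G = -3.463765
t=5: π = [0.3061, 0.1866, 0.3645, 0.1429], E[r] = -0.7698, γ^t·E[r] = -0.454531, running G = -3.918297
t=6: π = [0.3061, 0.1866, 0.3644, 0.1429], E[r] = -0.7697, γ^t·E[r] = -0.409045, running G = -4.327342
t=7: π = [0.3061, 0.1866, 0.3644, 0.1429], E[r] = -0.7697, γ^t·E[r] = -0.368136, running G = -4.695478

G = -4.6955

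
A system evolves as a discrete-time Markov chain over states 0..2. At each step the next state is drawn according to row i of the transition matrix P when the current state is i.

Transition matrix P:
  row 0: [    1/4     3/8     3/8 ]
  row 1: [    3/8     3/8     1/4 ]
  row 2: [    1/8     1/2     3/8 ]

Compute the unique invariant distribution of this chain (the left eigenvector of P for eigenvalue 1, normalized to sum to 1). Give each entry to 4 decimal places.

Balance equations π_j = Σ_i π_i·P[i][j]:
  π_0 = 1/4·π_0 + 3/8·π_1 + 1/8·π_2
  π_1 = 3/8·π_0 + 3/8·π_1 + 1/2·π_2
  normalize: π_0 + π_1 + π_2 = 1
Solving the linear system gives exactly π = [17/65, 27/65, 21/65].

π = [0.2615, 0.4154, 0.3231]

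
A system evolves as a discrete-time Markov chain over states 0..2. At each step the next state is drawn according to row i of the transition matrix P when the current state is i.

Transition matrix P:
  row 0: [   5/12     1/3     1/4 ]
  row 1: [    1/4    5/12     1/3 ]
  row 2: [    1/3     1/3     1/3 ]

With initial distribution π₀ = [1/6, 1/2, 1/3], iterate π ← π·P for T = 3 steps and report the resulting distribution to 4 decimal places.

π = [0.3302, 0.3637, 0.3060]

t=0: π = [0.1667, 0.5000, 0.3333]
t=1: π = [0.3056, 0.3750, 0.3194]
t=2: π = [0.3275, 0.3646, 0.3079]
t=3: π = [0.3302, 0.3637, 0.3060]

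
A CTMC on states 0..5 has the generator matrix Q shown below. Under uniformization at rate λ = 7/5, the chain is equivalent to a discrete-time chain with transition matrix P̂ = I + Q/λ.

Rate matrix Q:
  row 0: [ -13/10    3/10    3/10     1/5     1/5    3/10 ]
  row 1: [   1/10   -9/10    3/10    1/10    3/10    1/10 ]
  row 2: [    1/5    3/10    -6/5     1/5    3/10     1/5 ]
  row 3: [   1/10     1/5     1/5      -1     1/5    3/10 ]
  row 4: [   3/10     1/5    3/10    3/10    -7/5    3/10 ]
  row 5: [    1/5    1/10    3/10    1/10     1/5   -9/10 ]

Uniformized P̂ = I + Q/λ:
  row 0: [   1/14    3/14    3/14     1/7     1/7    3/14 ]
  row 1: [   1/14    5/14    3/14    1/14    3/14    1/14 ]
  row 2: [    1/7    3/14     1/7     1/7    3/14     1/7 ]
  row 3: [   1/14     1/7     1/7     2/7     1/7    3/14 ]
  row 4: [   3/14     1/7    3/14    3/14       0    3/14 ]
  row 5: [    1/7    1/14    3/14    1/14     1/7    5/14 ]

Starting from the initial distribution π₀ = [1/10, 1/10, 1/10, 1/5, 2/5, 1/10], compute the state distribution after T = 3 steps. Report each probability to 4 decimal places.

π = [0.1216, 0.1902, 0.1902, 0.1471, 0.1476, 0.2033]

t=0: π = [0.1000, 0.1000, 0.1000, 0.2000, 0.4000, 0.1000]
t=1: π = [0.1429, 0.1714, 0.1929, 0.1857, 0.1000, 0.2071]
t=2: π = [0.1143, 0.1888, 0.1872, 0.1495, 0.1546, 0.2056]
t=3: π = [0.1216, 0.1902, 0.1902, 0.1471, 0.1476, 0.2033]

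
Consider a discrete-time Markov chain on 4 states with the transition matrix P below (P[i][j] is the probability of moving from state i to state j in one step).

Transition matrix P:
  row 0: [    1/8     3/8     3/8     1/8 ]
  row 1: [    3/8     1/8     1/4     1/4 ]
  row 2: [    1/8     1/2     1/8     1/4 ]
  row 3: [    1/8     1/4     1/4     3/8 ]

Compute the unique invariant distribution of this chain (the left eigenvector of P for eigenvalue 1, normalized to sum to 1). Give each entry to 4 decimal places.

π = [0.1997, 0.2987, 0.2444, 0.2572]

Balance equations π_j = Σ_i π_i·P[i][j]:
  π_0 = 1/8·π_0 + 3/8·π_1 + 1/8·π_2 + 1/8·π_3
  π_1 = 3/8·π_0 + 1/8·π_1 + 1/2·π_2 + 1/4·π_3
  π_2 = 3/8·π_0 + 1/4·π_1 + 1/8·π_2 + 1/4·π_3
  normalize: π_0 + π_1 + π_2 + π_3 = 1
Solving the linear system gives exactly π = [125/626, 187/626, 153/626, 161/626].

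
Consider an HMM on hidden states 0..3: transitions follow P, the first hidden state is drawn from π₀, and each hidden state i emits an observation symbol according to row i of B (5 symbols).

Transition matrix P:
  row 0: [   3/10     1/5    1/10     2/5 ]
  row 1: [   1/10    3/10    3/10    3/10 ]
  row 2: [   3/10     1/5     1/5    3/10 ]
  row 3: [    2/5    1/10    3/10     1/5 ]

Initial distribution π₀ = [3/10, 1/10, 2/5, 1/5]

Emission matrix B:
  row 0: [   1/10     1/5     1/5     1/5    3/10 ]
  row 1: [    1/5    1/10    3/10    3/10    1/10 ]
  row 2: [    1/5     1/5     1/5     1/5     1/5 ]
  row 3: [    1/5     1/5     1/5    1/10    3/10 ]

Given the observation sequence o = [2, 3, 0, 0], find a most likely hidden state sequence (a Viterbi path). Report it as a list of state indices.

path = [2, 0, 3, 2]

t=0: δ = [6.000e-02, 3.000e-02, 8.000e-02, 4.000e-02]  (obs o_0=2)
t=1: δ = [4.800e-03, 4.800e-03, 3.200e-03, 2.400e-03]  ψ = [2, 2, 2, 0]  (obs o_1=3)
t=2: δ = [1.440e-04, 2.880e-04, 2.880e-04, 3.840e-04]  ψ = [0, 1, 1, 0]  (obs o_2=0)
t=3: δ = [1.536e-05, 1.728e-05, 2.304e-05, 1.728e-05]  ψ = [3, 1, 3, 1]  (obs o_3=0)
backtrack: best end state = 2; path = [2, 0, 3, 2]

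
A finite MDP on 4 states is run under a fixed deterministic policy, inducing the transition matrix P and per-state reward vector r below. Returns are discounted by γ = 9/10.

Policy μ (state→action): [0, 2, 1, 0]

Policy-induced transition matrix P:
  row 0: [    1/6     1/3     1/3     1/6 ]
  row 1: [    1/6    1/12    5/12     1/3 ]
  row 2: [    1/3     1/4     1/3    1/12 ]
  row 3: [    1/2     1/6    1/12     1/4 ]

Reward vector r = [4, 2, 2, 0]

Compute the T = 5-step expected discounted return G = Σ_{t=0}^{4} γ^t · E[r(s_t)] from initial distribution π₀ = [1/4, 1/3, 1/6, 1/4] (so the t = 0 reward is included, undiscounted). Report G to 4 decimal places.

G = 8.6773

t=0: π = [0.2500, 0.3333, 0.1667, 0.2500], E[r] = 2.0000, γ^t·E[r] = 2.000000, running G = 2.000000
t=1: π = [0.2778, 0.1944, 0.2986, 0.2292], E[r] = 2.0972, γ^t·E[r] = 1.887500, running G = 3.887500
t=2: π = [0.2928, 0.2216, 0.2922, 0.1933], E[r] = 2.1991, γ^t·E[r] = 1.781250, running G = 5.668750
t=3: π = [0.2798, 0.2214, 0.3035, 0.1954], E[r] = 2.1689, γ^t·E[r] = 1.581117, running G = 7.249867
t=4: π = [0.2824, 0.2201, 0.3029, 0.1945], E[r] = 2.1756, γ^t·E[r] = 1.427435, running G = 8.677302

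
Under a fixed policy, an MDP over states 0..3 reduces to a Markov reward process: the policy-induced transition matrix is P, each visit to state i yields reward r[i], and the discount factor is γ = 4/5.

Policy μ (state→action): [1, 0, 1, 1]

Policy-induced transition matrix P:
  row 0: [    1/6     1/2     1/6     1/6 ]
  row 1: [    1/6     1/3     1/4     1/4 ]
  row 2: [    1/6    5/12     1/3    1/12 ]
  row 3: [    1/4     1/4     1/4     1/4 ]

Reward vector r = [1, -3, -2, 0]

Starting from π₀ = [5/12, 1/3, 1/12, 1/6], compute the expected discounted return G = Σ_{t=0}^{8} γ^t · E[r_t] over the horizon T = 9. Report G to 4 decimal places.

G = -5.5320

t=0: π = [0.4167, 0.3333, 0.0833, 0.1667], E[r] = -0.7500, γ^t·E[r] = -0.750000, running G = -0.750000
t=1: π = [0.1806, 0.3958, 0.2222, 0.2014], E[r] = -1.4514, γ^t·E[r] = -1.161111, running G = -1.911111
t=2: π = [0.1834, 0.3652, 0.2535, 0.1979], E[r] = -1.4190, γ^t·E[r] = -0.908148, running G = -2.819259
t=3: π = [0.1832, 0.3685, 0.2558, 0.1925], E[r] = -1.4341, γ^t·E[r] = -0.734272, running G = -3.553531
t=4: π = [0.1827, 0.3691, 0.2561, 0.1921], E[r] = -1.4368, γ^t·E[r] = -0.588525, running G = -4.142056
t=5: π = [0.1827, 0.3691, 0.2561, 0.1921], E[r] = -1.4369, γ^t·E[r] = -0.470841, running G = -4.612897
t=6: π = [0.1827, 0.3691, 0.2561, 0.1921], E[r] = -1.4369, γ^t·E[r] = -0.376676, running G = -4.989573
t=7: π = [0.1827, 0.3691, 0.2561, 0.1921], E[r] = -1.4369, γ^t·E[r] = -0.301342, running G = -5.290915
t=8: π = [0.1827, 0.3691, 0.2561, 0.1921], E[r] = -1.4369, γ^t·E[r] = -0.241074, running G = -5.531989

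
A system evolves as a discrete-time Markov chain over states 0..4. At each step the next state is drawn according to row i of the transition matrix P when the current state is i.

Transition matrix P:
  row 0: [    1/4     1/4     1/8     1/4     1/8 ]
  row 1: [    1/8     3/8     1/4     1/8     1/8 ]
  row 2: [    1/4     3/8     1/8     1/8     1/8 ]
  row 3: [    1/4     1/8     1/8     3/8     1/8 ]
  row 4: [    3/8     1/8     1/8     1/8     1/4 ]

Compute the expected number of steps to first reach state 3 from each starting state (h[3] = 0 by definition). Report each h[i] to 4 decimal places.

h = [5.6827, 6.6125, 6.5092, 0.0000, 6.3616]

First-step conditioning: h[3] = 0; for i ≠ 3, h[i] = 1 + Σ_k P[i][k]·h[k].
  h[0] = 1 + 1/4·h[0] + 1/4·h[1] + 1/8·h[2] + 1/8·h[4]
  h[1] = 1 + 1/8·h[0] + 3/8·h[1] + 1/4·h[2] + 1/8·h[4]
  h[2] = 1 + 1/4·h[0] + 3/8·h[1] + 1/8·h[2] + 1/8·h[4]
  h[4] = 1 + 3/8·h[0] + 1/8·h[1] + 1/8·h[2] + 1/4·h[4]
Solving the 4×4 linear system over states ≠ 3 gives exactly h = [1540/271, 1792/271, 1764/271, 0, 1724/271] (h[3] = 0 is the target).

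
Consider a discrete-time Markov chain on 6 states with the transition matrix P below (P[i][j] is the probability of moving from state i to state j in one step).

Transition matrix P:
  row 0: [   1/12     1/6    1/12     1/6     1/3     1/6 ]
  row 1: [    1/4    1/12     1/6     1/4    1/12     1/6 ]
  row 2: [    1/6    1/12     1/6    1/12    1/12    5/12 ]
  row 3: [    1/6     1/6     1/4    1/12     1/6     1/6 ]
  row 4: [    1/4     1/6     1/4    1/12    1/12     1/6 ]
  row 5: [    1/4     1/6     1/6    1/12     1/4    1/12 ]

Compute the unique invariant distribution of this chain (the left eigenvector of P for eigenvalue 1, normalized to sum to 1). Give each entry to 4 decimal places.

Balance equations π_j = Σ_i π_i·P[i][j]:
  π_0 = 1/12·π_0 + 1/4·π_1 + 1/6·π_2 + 1/6·π_3 + 1/4·π_4 + 1/4·π_5
  π_1 = 1/6·π_0 + 1/12·π_1 + 1/12·π_2 + 1/6·π_3 + 1/6·π_4 + 1/6·π_5
  π_2 = 1/12·π_0 + 1/6·π_1 + 1/6·π_2 + 1/4·π_3 + 1/4·π_4 + 1/6·π_5
  π_3 = 1/6·π_0 + 1/4·π_1 + 1/12·π_2 + 1/12·π_3 + 1/12·π_4 + 1/12·π_5
  π_4 = 1/3·π_0 + 1/12·π_1 + 1/12·π_2 + 1/6·π_3 + 1/12·π_4 + 1/4·π_5
  normalize: π_0 + π_1 + π_2 + π_3 + π_4 + π_5 = 1
Solving the linear system gives exactly π = [71731/371683, 4013/28591, 5013/28591, 45646/371683, 64747/371683, 72221/371683].

π = [0.1930, 0.1404, 0.1753, 0.1228, 0.1742, 0.1943]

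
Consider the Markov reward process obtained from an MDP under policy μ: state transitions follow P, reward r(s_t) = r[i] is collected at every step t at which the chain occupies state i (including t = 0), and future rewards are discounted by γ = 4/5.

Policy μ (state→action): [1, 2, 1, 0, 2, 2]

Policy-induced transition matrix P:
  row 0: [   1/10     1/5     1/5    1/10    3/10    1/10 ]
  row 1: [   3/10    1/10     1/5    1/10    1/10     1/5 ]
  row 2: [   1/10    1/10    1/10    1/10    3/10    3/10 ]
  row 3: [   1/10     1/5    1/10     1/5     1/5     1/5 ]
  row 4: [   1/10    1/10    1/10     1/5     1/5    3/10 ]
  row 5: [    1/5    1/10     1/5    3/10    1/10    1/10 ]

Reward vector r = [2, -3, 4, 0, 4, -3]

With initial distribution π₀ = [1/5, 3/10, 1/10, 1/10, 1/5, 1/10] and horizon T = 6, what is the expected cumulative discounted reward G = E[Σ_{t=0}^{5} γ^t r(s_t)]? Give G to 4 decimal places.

t=0: π = [0.2000, 0.3000, 0.1000, 0.1000, 0.2000, 0.1000], E[r] = 0.4000, γ^t·E[r] = 0.400000, running G = 0.400000
t=1: π = [0.1700, 0.1300, 0.1600, 0.1500, 0.1900, 0.2000], E[r] = 0.7500, γ^t·E[r] = 0.600000, running G = 1.000000
t=2: π = [0.1460, 0.1320, 0.1500, 0.1740, 0.2000, 0.1980], E[r] = 0.7020, γ^t·E[r] = 0.449280, running G = 1.449280
t=3: π = [0.1462, 0.1320, 0.1476, 0.1770, 0.1966, 0.2006], E[r] = 0.6714, γ^t·E[r] = 0.343757, running G = 1.793037
t=4: π = [0.1465, 0.1323, 0.1479, 0.1775, 0.1961, 0.1997], E[r] = 0.6727, γ^t·E[r] = 0.275554, running G = 2.068591
t=5: π = [0.1464, 0.1324, 0.1479, 0.1773, 0.1962, 0.1998], E[r] = 0.6727, γ^t·E[r] = 0.220422, running G = 2.289013

G = 2.2890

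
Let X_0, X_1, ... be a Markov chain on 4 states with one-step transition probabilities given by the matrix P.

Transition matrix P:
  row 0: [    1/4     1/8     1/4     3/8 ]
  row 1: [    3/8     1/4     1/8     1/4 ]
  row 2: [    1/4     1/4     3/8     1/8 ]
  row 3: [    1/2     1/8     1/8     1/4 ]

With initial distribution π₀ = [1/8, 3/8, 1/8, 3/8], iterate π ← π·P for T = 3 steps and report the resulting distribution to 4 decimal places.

t=0: π = [0.1250, 0.3750, 0.1250, 0.3750]
t=1: π = [0.3906, 0.1875, 0.1719, 0.2500]
t=2: π = [0.3359, 0.1699, 0.2168, 0.2773]
t=3: π = [0.3406, 0.1733, 0.2212, 0.2649]

π = [0.3406, 0.1733, 0.2212, 0.2649]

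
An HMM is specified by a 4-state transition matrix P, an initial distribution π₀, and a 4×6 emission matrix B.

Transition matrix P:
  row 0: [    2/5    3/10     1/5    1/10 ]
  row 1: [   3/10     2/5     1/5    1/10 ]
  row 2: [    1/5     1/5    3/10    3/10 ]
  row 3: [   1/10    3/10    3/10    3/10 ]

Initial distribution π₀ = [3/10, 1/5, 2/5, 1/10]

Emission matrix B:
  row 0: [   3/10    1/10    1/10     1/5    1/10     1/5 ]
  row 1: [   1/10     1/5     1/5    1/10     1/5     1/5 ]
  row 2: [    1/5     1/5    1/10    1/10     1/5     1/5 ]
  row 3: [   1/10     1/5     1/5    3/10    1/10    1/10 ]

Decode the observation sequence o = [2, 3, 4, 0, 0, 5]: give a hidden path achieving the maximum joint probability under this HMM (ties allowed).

path = [2, 3, 1, 0, 0, 0]

t=0: δ = [3.000e-02, 4.000e-02, 4.000e-02, 2.000e-02]  (obs o_0=2)
t=1: δ = [2.400e-03, 1.600e-03, 1.200e-03, 3.600e-03]  ψ = [0, 1, 2, 2]  (obs o_1=3)
t=2: δ = [9.600e-05, 2.160e-04, 2.160e-04, 1.080e-04]  ψ = [0, 3, 3, 3]  (obs o_2=4)
t=3: δ = [1.944e-05, 8.640e-06, 1.296e-05, 6.480e-06]  ψ = [1, 1, 2, 2]  (obs o_3=0)
t=4: δ = [2.333e-06, 5.832e-07, 7.776e-07, 3.888e-07]  ψ = [0, 0, 0, 2]  (obs o_4=0)
t=5: δ = [1.866e-07, 1.400e-07, 9.331e-08, 2.333e-08]  ψ = [0, 0, 0, 0]  (obs o_5=5)
backtrack: best end state = 0; path = [2, 3, 1, 0, 0, 0]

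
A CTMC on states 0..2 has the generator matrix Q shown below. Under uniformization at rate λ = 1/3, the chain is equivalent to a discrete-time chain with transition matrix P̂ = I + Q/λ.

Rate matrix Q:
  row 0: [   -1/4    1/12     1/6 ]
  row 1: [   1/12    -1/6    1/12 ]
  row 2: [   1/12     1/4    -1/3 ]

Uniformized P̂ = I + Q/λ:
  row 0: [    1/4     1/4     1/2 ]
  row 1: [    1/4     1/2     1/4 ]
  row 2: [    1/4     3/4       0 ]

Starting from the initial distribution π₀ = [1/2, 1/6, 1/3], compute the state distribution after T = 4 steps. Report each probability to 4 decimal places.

t=0: π = [0.5000, 0.1667, 0.3333]
t=1: π = [0.2500, 0.4583, 0.2917]
t=2: π = [0.2500, 0.5104, 0.2396]
t=3: π = [0.2500, 0.4974, 0.2526]
t=4: π = [0.2500, 0.5007, 0.2493]

π = [0.2500, 0.5007, 0.2493]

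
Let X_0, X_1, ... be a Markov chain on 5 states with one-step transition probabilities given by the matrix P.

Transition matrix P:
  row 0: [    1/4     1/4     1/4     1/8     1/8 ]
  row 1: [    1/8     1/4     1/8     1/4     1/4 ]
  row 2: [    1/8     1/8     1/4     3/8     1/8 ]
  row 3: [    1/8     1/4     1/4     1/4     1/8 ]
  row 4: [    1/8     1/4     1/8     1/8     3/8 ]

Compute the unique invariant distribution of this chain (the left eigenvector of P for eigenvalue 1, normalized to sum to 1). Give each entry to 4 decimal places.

Balance equations π_j = Σ_i π_i·P[i][j]:
  π_0 = 1/4·π_0 + 1/8·π_1 + 1/8·π_2 + 1/8·π_3 + 1/8·π_4
  π_1 = 1/4·π_0 + 1/4·π_1 + 1/8·π_2 + 1/4·π_3 + 1/4·π_4
  π_2 = 1/4·π_0 + 1/8·π_1 + 1/4·π_2 + 1/4·π_3 + 1/8·π_4
  π_3 = 1/8·π_0 + 1/4·π_1 + 3/8·π_2 + 1/4·π_3 + 1/8·π_4
  normalize: π_0 + π_1 + π_2 + π_3 + π_4 = 1
Solving the linear system gives exactly π = [1/7, 85/377, 74/377, 610/2639, 77/377].

π = [0.1429, 0.2255, 0.1963, 0.2311, 0.2042]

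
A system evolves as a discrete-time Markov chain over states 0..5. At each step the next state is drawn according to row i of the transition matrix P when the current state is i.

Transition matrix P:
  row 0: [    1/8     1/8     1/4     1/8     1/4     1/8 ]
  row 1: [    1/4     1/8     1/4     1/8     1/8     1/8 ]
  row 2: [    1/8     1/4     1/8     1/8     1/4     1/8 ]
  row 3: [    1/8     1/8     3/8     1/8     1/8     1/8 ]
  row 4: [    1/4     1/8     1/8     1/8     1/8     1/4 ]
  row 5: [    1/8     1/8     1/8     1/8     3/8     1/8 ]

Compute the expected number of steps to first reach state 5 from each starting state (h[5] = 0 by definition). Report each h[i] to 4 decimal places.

h = [6.7144, 6.8078, 6.7248, 6.8091, 5.9672, 0.0000]

First-step conditioning: h[5] = 0; for i ≠ 5, h[i] = 1 + Σ_k P[i][k]·h[k].
  h[0] = 1 + 1/8·h[0] + 1/8·h[1] + 1/4·h[2] + 1/8·h[3] + 1/4·h[4]
  h[1] = 1 + 1/4·h[0] + 1/8·h[1] + 1/4·h[2] + 1/8·h[3] + 1/8·h[4]
  h[2] = 1 + 1/8·h[0] + 1/4·h[1] + 1/8·h[2] + 1/8·h[3] + 1/4·h[4]
  h[3] = 1 + 1/8·h[0] + 1/8·h[1] + 3/8·h[2] + 1/8·h[3] + 1/8·h[4]
  h[4] = 1 + 1/4·h[0] + 1/8·h[1] + 1/8·h[2] + 1/8·h[3] + 1/8·h[4]
Solving the 5×5 linear system over states ≠ 5 gives exactly h = [41408/6167, 41984/6167, 41472/6167, 41992/6167, 36800/6167, 0] (h[5] = 0 is the target).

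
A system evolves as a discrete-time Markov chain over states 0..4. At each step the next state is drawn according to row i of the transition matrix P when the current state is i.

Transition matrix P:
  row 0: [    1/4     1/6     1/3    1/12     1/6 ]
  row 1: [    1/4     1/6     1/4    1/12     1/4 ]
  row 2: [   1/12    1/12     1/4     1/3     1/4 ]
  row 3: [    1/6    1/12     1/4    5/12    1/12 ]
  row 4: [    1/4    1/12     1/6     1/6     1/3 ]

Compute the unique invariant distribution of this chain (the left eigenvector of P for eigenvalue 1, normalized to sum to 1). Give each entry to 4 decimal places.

Balance equations π_j = Σ_i π_i·P[i][j]:
  π_0 = 1/4·π_0 + 1/4·π_1 + 1/12·π_2 + 1/6·π_3 + 1/4·π_4
  π_1 = 1/6·π_0 + 1/6·π_1 + 1/12·π_2 + 1/12·π_3 + 1/12·π_4
  π_2 = 1/3·π_0 + 1/4·π_1 + 1/4·π_2 + 1/4·π_3 + 1/6·π_4
  π_3 = 1/12·π_0 + 1/12·π_1 + 1/3·π_2 + 5/12·π_3 + 1/6·π_4
  normalize: π_0 + π_1 + π_2 + π_3 + π_4 = 1
Solving the linear system gives exactly π = [617/3277, 354/3277, 813/3277, 801/3277, 692/3277].

π = [0.1883, 0.1080, 0.2481, 0.2444, 0.2112]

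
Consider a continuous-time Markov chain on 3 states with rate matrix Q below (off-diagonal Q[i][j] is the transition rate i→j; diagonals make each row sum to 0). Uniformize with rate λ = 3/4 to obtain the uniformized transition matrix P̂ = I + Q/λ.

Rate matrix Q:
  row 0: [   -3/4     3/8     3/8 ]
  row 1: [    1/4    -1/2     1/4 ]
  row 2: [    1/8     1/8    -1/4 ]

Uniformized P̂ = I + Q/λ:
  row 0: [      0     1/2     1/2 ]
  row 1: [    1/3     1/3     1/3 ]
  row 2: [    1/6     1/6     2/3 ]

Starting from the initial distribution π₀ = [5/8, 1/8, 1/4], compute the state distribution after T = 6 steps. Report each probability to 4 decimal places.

π = [0.1821, 0.2726, 0.5453]

t=0: π = [0.6250, 0.1250, 0.2500]
t=1: π = [0.0833, 0.3958, 0.5208]
t=2: π = [0.2188, 0.2604, 0.5208]
t=3: π = [0.1736, 0.2830, 0.5434]
t=4: π = [0.1849, 0.2717, 0.5434]
t=5: π = [0.1811, 0.2736, 0.5453]
t=6: π = [0.1821, 0.2726, 0.5453]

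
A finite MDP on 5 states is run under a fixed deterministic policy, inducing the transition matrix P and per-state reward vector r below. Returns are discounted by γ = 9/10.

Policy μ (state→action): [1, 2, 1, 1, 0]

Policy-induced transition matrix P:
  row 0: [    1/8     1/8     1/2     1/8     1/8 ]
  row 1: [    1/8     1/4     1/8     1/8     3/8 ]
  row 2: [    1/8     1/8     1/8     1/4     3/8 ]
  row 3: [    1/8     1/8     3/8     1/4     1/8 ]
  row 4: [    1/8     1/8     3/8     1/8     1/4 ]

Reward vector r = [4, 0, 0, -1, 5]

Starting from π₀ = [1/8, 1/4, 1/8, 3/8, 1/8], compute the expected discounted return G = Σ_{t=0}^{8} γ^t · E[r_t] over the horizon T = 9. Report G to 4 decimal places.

t=0: π = [0.1250, 0.2500, 0.1250, 0.3750, 0.1250], E[r] = 0.7500, γ^t·E[r] = 0.750000, running G = 0.750000
t=1: π = [0.1250, 0.1563, 0.2969, 0.1875, 0.2344], E[r] = 1.4844, γ^t·E[r] = 1.335938, running G = 2.085938
t=2: π = [0.1250, 0.1445, 0.2773, 0.1855, 0.2676], E[r] = 1.6523, γ^t·E[r] = 1.338398, running G = 3.424336
t=3: π = [0.1250, 0.1431, 0.2852, 0.1829, 0.2639], E[r] = 1.6367, γ^t·E[r] = 1.193168, running G = 4.617504
t=4: π = [0.1250, 0.1429, 0.2836, 0.1835, 0.2650], E[r] = 1.6417, γ^t·E[r] = 1.077135, running G = 5.694639
t=5: π = [0.1250, 0.1429, 0.2840, 0.1834, 0.2647], E[r] = 1.6403, γ^t·E[r] = 0.968601, running G = 6.663240
t=6: π = [0.1250, 0.1429, 0.2839, 0.1834, 0.2648], E[r] = 1.6406, γ^t·E[r] = 0.871898, running G = 7.535139
t=7: π = [0.1250, 0.1429, 0.2839, 0.1834, 0.2648], E[r] = 1.6405, γ^t·E[r] = 0.784668, running G = 8.319807
t=8: π = [0.1250, 0.1429, 0.2839, 0.1834, 0.2648], E[r] = 1.6406, γ^t·E[r] = 0.706210, running G = 9.026016

G = 9.0260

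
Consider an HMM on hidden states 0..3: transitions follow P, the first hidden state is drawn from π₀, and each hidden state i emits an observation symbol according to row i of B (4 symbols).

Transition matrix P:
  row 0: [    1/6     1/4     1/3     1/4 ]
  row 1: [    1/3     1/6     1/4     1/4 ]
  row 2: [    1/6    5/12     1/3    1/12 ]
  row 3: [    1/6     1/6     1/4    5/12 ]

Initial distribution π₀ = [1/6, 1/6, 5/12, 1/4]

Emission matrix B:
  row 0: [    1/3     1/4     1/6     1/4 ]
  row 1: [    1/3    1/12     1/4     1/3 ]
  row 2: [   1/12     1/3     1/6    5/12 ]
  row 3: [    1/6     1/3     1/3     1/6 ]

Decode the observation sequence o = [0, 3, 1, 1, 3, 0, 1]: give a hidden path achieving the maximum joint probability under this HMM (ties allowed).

t=0: δ = [5.556e-02, 5.556e-02, 3.472e-02, 4.167e-02]  (obs o_0=0)
t=1: δ = [4.630e-03, 4.823e-03, 7.716e-03, 2.894e-03]  ψ = [1, 2, 0, 3]  (obs o_1=3)
t=2: δ = [4.019e-04, 2.679e-04, 8.573e-04, 4.019e-04]  ψ = [1, 2, 2, 1]  (obs o_2=1)
t=3: δ = [3.572e-05, 2.977e-05, 9.526e-05, 5.582e-05]  ψ = [2, 2, 2, 3]  (obs o_3=1)
t=4: δ = [3.969e-06, 1.323e-05, 1.323e-05, 3.876e-06]  ψ = [2, 2, 2, 3]  (obs o_4=3)
t=5: δ = [1.470e-06, 1.838e-06, 3.675e-07, 5.513e-07]  ψ = [1, 2, 2, 1]  (obs o_5=0)
t=6: δ = [1.531e-07, 3.063e-08, 1.633e-07, 1.531e-07]  ψ = [1, 0, 0, 1]  (obs o_6=1)
backtrack: best end state = 2; path = [0, 2, 2, 2, 1, 0, 2]

path = [0, 2, 2, 2, 1, 0, 2]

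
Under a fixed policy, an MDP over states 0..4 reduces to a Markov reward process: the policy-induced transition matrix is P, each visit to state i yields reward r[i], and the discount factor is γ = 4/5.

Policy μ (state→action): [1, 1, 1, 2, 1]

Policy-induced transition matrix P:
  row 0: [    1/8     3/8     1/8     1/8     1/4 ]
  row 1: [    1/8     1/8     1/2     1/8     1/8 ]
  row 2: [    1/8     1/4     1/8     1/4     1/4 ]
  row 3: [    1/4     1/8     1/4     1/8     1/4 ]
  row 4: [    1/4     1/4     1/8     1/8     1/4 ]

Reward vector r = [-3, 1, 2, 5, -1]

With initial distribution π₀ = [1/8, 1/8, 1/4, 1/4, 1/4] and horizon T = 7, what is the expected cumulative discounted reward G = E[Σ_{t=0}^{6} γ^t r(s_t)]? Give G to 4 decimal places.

t=0: π = [0.1250, 0.1250, 0.2500, 0.2500, 0.2500], E[r] = 1.2500, γ^t·E[r] = 1.250000, running G = 1.250000
t=1: π = [0.1875, 0.2188, 0.2031, 0.1563, 0.2344], E[r] = 0.6094, γ^t·E[r] = 0.487500, running G = 1.737500
t=2: π = [0.1738, 0.2266, 0.2266, 0.1504, 0.2227], E[r] = 0.6875, γ^t·E[r] = 0.440000, running G = 2.177500
t=3: π = [0.1716, 0.2246, 0.2288, 0.1533, 0.2217], E[r] = 0.7122, γ^t·E[r] = 0.364625, running G = 2.542125
t=4: π = [0.1719, 0.2242, 0.2284, 0.1536, 0.2219], E[r] = 0.7114, γ^t·E[r] = 0.291400, running G = 2.833525
t=5: π = [0.1719, 0.2243, 0.2283, 0.1535, 0.2220], E[r] = 0.7108, γ^t·E[r] = 0.232905, running G = 3.066430
t=6: π = [0.1719, 0.2243, 0.2283, 0.1535, 0.2220], E[r] = 0.7107, γ^t·E[r] = 0.186315, running G = 3.252745

G = 3.2527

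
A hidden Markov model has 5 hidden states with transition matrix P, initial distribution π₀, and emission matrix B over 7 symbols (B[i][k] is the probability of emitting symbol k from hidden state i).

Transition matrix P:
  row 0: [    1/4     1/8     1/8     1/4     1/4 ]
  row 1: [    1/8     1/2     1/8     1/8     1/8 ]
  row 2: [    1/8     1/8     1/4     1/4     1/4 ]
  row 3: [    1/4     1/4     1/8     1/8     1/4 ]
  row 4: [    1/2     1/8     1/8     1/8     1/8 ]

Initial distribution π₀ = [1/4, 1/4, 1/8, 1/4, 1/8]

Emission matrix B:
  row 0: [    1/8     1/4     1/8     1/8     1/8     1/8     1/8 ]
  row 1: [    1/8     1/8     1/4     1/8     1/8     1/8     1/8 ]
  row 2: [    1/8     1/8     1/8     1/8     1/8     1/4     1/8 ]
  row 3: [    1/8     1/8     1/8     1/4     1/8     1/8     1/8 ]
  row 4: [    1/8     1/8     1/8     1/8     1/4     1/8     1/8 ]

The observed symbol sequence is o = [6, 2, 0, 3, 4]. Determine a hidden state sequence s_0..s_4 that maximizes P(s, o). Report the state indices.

path = [1, 1, 1, 1, 1]

t=0: δ = [3.125e-02, 3.125e-02, 1.562e-02, 3.125e-02, 1.562e-02]  (obs o_0=6)
t=1: δ = [9.766e-04, 3.906e-03, 4.883e-04, 9.766e-04, 9.766e-04]  ψ = [0, 1, 0, 0, 0]  (obs o_1=2)
t=2: δ = [6.104e-05, 2.441e-04, 6.104e-05, 6.104e-05, 6.104e-05]  ψ = [1, 1, 1, 1, 1]  (obs o_2=0)
t=3: δ = [3.815e-06, 1.526e-05, 3.815e-06, 7.629e-06, 3.815e-06]  ψ = [1, 1, 1, 1, 1]  (obs o_3=3)
t=4: δ = [2.384e-07, 9.537e-07, 2.384e-07, 2.384e-07, 4.768e-07]  ψ = [1, 1, 1, 1, 1]  (obs o_4=4)
backtrack: best end state = 1; path = [1, 1, 1, 1, 1]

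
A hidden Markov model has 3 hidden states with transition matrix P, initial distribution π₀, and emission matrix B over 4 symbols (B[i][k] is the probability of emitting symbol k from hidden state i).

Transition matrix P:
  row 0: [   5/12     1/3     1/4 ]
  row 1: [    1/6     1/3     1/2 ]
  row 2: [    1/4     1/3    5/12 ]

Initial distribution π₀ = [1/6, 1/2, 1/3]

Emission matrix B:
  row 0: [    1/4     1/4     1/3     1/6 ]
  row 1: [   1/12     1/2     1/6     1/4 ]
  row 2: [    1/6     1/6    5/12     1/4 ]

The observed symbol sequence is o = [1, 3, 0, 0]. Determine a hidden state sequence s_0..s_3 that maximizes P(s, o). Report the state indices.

path = [1, 2, 0, 0]

t=0: δ = [4.167e-02, 2.500e-01, 5.556e-02]  (obs o_0=1)
t=1: δ = [6.944e-03, 2.083e-02, 3.125e-02]  ψ = [1, 1, 1]  (obs o_1=3)
t=2: δ = [1.953e-03, 8.681e-04, 2.170e-03]  ψ = [2, 2, 2]  (obs o_2=0)
t=3: δ = [2.035e-04, 6.028e-05, 1.507e-04]  ψ = [0, 2, 2]  (obs o_3=0)
backtrack: best end state = 0; path = [1, 2, 0, 0]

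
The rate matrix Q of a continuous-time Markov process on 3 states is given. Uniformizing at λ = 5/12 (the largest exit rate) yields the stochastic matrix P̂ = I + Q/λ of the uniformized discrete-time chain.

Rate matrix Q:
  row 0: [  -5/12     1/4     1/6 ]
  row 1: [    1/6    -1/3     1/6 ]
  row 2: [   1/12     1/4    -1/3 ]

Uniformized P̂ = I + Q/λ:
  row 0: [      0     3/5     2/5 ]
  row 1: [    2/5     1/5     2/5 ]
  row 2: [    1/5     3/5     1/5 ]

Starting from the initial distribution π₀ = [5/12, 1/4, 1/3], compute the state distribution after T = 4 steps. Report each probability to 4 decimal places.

π = [0.2427, 0.4240, 0.3333]

t=0: π = [0.4167, 0.2500, 0.3333]
t=1: π = [0.1667, 0.5000, 0.3333]
t=2: π = [0.2667, 0.4000, 0.3333]
t=3: π = [0.2267, 0.4400, 0.3333]
t=4: π = [0.2427, 0.4240, 0.3333]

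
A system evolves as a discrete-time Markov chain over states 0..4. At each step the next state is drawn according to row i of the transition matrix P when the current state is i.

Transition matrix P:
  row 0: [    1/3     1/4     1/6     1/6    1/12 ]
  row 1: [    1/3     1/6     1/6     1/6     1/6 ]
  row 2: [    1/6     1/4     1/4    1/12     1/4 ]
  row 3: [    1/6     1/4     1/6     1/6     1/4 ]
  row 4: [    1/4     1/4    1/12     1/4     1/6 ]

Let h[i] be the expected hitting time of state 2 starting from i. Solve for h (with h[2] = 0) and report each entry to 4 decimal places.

h = [6.4668, 6.5128, 0.0000, 6.5663, 7.0638]

First-step conditioning: h[2] = 0; for i ≠ 2, h[i] = 1 + Σ_k P[i][k]·h[k].
  h[0] = 1 + 1/3·h[0] + 1/4·h[1] + 1/6·h[3] + 1/12·h[4]
  h[1] = 1 + 1/3·h[0] + 1/6·h[1] + 1/6·h[3] + 1/6·h[4]
  h[3] = 1 + 1/6·h[0] + 1/4·h[1] + 1/6·h[3] + 1/4·h[4]
  h[4] = 1 + 1/4·h[0] + 1/4·h[1] + 1/4·h[3] + 1/6·h[4]
Solving the 4×4 linear system over states ≠ 2 gives exactly h = [2535/392, 2553/392, 0, 1287/196, 2769/392] (h[2] = 0 is the target).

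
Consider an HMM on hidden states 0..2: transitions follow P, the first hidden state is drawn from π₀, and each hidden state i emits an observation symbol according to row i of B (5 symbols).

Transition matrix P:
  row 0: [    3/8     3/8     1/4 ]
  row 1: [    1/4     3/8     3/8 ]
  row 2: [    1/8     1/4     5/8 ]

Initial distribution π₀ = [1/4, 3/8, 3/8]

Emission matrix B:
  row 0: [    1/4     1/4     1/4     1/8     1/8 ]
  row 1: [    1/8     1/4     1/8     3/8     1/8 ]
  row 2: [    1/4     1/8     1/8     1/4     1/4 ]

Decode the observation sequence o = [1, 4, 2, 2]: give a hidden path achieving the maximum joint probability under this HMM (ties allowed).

path = [1, 2, 2, 2]

t=0: δ = [6.250e-02, 9.375e-02, 4.688e-02]  (obs o_0=1)
t=1: δ = [2.930e-03, 4.395e-03, 8.789e-03]  ψ = [0, 1, 1]  (obs o_1=4)
t=2: δ = [2.747e-04, 2.747e-04, 6.866e-04]  ψ = [0, 2, 2]  (obs o_2=2)
t=3: δ = [2.575e-05, 2.146e-05, 5.364e-05]  ψ = [0, 2, 2]  (obs o_3=2)
backtrack: best end state = 2; path = [1, 2, 2, 2]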